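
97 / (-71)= -97 / 71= -1.37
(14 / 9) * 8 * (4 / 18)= 224 / 81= 2.77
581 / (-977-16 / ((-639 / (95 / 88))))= -4083849 / 6867143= -0.59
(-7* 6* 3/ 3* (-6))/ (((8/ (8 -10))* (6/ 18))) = -189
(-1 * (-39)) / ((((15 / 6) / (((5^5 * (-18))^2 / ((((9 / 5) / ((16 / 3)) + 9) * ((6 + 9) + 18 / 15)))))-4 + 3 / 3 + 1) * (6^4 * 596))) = -1269531250 / 50287496994819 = -0.00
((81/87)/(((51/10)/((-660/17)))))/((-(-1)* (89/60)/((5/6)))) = -3.98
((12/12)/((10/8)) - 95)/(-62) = 1.52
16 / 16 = 1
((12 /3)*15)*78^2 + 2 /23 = 8395922 /23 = 365040.09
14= 14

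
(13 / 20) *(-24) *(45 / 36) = -39 / 2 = -19.50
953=953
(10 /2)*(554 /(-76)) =-1385 /38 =-36.45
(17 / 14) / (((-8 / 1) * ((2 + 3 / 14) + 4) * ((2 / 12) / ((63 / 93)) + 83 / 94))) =-16779 / 775576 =-0.02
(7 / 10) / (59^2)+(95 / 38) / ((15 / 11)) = 95738 / 52215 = 1.83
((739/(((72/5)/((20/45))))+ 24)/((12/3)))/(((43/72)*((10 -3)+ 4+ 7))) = 1.09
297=297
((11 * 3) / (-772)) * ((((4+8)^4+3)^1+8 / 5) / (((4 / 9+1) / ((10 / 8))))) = -767.23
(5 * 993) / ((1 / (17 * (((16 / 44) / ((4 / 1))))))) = 84405 / 11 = 7673.18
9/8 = 1.12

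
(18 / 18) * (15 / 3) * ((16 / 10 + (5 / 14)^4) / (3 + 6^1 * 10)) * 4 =310453 / 605052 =0.51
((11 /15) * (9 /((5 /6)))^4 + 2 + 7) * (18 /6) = 93617991 /3125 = 29957.76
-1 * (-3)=3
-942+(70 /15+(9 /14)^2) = -550909 /588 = -936.92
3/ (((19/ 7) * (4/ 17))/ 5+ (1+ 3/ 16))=28560/ 12521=2.28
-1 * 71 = -71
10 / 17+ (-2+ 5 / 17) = -19 / 17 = -1.12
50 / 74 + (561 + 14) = 21300 / 37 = 575.68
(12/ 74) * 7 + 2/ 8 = 205/ 148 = 1.39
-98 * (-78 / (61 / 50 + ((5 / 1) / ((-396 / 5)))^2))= 29967537600 / 4798513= 6245.17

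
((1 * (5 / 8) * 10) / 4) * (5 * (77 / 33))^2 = 30625 / 144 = 212.67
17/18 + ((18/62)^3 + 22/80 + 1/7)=1.39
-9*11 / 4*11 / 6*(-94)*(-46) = -392403 / 2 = -196201.50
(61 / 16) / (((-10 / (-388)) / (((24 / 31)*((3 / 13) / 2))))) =53253 / 4030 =13.21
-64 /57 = -1.12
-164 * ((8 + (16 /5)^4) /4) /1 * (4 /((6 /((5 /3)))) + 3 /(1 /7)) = -191834408 /1875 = -102311.68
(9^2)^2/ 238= 6561/ 238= 27.57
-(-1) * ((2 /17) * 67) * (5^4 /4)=41875 /34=1231.62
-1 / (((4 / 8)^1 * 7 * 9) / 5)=-10 / 63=-0.16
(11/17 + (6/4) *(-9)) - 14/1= -913/34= -26.85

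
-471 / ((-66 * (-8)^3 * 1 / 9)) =-1413 / 11264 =-0.13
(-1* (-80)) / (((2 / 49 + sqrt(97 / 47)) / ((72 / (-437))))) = -8.92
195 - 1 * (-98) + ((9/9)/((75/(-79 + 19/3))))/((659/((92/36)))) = 390996161/1334475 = 293.00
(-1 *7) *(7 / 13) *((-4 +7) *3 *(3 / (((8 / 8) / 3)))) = -305.31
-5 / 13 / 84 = -5 / 1092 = -0.00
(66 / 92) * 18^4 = 1732104 / 23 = 75308.87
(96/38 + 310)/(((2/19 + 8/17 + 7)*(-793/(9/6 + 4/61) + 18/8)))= -77122744/942743455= -0.08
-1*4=-4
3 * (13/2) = 39/2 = 19.50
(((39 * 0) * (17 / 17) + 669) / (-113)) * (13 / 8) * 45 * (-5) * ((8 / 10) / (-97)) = -391365 / 21922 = -17.85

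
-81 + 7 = -74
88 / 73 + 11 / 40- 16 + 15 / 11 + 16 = 91353 / 32120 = 2.84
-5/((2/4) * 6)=-5/3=-1.67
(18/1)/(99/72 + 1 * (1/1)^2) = 144/19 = 7.58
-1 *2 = -2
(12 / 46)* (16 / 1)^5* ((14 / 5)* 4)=352321536 / 115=3063665.53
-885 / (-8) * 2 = 885 / 4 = 221.25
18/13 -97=-1243/13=-95.62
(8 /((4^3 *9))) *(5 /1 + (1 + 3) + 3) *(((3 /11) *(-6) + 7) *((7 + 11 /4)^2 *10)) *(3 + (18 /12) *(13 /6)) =5311.26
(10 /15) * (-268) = -536 /3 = -178.67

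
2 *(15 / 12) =2.50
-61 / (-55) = 1.11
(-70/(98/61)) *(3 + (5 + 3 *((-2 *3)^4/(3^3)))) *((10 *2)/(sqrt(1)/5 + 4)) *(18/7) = -27816000/343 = -81096.21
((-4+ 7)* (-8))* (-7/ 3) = 56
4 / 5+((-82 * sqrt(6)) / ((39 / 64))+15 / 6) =33 / 10 - 5248 * sqrt(6) / 39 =-326.31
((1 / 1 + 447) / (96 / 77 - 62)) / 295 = -17248 / 690005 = -0.02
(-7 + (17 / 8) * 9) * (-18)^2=7857 / 2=3928.50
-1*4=-4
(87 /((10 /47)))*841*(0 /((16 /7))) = 0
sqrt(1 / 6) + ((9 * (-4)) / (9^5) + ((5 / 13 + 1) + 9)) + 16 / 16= sqrt(6) / 6 + 970976 / 85293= 11.79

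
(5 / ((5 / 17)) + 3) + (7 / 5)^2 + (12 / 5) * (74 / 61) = 37929 / 1525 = 24.87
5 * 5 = 25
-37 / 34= -1.09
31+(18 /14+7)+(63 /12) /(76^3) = 482873747 /12291328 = 39.29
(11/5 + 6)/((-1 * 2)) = -4.10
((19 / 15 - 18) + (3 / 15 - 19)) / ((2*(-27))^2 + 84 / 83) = -0.01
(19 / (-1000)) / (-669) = 19 / 669000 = 0.00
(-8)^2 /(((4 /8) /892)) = 114176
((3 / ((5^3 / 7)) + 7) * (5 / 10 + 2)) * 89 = 39872 / 25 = 1594.88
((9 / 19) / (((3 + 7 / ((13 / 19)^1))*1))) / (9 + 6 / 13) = 507 / 133988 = 0.00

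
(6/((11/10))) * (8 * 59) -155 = 26615/11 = 2419.55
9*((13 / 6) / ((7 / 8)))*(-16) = -2496 / 7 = -356.57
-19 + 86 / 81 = -1453 / 81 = -17.94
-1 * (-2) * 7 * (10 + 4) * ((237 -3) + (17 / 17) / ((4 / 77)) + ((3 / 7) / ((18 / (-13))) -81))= 101101 / 3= 33700.33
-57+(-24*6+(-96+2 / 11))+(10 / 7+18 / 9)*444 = 94361 / 77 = 1225.47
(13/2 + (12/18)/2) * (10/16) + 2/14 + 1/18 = 4505/1008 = 4.47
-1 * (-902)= 902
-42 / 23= -1.83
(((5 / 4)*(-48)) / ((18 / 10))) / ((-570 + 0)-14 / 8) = 400 / 6861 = 0.06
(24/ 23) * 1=24/ 23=1.04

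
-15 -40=-55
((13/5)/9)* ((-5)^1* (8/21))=-104/189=-0.55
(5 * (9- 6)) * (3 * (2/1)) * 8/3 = 240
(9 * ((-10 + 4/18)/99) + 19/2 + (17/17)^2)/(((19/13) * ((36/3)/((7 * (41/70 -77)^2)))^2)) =22729758850452329/297920000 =76294840.39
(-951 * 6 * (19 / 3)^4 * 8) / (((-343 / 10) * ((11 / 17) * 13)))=112367979040 / 441441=254548.13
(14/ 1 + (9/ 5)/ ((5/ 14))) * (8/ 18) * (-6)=-3808/ 75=-50.77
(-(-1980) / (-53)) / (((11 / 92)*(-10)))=1656 / 53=31.25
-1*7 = -7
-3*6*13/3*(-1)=78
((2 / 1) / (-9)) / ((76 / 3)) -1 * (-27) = 26.99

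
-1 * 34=-34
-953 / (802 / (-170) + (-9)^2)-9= -139361 / 6484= -21.49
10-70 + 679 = 619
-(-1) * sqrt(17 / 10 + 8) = sqrt(970) / 10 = 3.11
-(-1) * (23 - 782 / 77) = 989 / 77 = 12.84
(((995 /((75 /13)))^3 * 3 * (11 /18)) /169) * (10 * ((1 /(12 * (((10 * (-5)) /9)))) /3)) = -1126925657 /405000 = -2782.53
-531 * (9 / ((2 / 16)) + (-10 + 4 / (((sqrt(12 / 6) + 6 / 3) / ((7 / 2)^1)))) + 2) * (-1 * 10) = 414180 - 37170 * sqrt(2) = 361613.68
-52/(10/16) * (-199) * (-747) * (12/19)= -742075776/95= -7811323.96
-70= -70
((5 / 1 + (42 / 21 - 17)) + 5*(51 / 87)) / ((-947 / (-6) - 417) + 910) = -246 / 22649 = -0.01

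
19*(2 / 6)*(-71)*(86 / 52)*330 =-3190385 / 13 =-245414.23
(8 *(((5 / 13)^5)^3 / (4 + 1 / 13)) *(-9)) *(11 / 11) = -2197265625000 / 208680948442062317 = -0.00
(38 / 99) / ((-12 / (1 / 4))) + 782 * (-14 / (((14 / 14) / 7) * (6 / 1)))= -30347875 / 2376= -12772.67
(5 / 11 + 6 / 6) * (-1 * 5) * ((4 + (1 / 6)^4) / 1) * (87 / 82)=-751825 / 24354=-30.87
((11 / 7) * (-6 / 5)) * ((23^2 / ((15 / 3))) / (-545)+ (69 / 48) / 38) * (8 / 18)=949509 / 7248500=0.13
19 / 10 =1.90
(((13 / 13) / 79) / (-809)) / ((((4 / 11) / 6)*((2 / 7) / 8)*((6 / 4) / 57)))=-17556 / 63911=-0.27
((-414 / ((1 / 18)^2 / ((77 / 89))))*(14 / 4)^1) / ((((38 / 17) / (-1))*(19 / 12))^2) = -376100979408 / 11598569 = -32426.50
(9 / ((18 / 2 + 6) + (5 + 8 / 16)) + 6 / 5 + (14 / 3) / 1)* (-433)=-1679174 / 615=-2730.36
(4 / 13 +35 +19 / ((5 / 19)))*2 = 13976 / 65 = 215.02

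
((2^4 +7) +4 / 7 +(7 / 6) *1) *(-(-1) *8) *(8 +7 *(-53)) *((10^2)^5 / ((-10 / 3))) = 1508628000000000 / 7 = 215518285714285.71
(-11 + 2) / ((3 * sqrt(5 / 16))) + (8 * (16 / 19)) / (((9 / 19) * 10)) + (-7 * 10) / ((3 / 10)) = -10436 / 45 - 12 * sqrt(5) / 5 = -237.28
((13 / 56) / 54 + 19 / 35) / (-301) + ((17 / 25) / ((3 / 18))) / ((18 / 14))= 72169739 / 22755600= 3.17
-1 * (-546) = 546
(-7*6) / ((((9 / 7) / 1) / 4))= -392 / 3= -130.67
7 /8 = 0.88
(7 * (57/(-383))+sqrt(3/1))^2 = 599268/146689-798 * sqrt(3)/383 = 0.48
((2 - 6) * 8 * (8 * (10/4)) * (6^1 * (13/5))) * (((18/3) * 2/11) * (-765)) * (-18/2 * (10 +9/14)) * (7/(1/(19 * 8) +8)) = -9340919377920/13387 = -697760467.46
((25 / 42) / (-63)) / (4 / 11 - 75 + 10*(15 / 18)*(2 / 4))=275 / 2051091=0.00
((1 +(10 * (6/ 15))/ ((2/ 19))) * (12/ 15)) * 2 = 312/ 5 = 62.40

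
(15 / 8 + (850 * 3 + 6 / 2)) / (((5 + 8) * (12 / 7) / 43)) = 2050713 / 416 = 4929.60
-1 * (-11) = 11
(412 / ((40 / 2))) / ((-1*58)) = -103 / 290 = -0.36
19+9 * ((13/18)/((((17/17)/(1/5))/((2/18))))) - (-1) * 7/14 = 884/45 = 19.64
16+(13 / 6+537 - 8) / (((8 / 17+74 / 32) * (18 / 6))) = 542440 / 6813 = 79.62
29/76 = 0.38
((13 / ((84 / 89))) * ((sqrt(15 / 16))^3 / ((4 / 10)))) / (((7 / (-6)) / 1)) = -26.79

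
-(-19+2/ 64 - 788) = 25823/ 32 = 806.97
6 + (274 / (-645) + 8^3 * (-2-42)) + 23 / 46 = -29053283 / 1290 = -22521.92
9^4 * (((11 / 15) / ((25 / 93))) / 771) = 745767 / 32125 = 23.21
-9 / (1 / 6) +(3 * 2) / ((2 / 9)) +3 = -24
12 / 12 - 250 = -249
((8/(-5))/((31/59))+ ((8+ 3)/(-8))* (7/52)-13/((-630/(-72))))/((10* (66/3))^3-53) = -2128601/4806057357920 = -0.00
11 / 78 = 0.14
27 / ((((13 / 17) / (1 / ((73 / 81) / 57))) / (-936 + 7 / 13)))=-25771627683 / 12337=-2088970.39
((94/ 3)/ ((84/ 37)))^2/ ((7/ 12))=3024121/ 9261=326.54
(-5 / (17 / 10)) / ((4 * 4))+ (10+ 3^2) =18.82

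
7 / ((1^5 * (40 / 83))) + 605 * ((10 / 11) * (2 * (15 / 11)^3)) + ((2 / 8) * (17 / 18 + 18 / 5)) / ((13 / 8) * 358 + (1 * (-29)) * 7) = 185031252091 / 65993400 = 2803.78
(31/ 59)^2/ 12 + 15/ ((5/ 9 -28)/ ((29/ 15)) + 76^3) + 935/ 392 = 376493804733371/ 156335400389112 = 2.41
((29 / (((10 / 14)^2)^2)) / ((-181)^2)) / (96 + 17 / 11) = 26411 / 757598125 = 0.00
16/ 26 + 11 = 151/ 13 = 11.62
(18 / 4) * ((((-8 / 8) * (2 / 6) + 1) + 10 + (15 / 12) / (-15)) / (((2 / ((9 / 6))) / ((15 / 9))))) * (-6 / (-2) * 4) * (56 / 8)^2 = 280035 / 8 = 35004.38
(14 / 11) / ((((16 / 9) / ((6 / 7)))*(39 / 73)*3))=219 / 572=0.38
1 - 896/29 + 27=-84/29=-2.90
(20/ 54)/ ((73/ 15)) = 50/ 657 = 0.08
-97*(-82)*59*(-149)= -69923614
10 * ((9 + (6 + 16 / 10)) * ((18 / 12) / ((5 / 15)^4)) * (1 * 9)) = 181521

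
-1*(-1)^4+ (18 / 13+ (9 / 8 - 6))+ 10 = 573 / 104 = 5.51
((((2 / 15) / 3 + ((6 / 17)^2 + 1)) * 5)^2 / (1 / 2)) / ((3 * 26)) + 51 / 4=14380509625 / 1055371356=13.63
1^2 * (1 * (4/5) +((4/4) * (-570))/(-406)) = 2.20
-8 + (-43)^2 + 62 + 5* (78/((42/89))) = 19106/7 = 2729.43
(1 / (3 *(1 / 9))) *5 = 15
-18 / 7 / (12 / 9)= -27 / 14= -1.93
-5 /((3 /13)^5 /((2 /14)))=-1856465 /1701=-1091.40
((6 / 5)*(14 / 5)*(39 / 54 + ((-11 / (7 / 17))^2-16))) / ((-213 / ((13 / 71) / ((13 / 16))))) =-2.48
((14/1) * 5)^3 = 343000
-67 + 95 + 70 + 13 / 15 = 1483 / 15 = 98.87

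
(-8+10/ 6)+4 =-7/ 3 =-2.33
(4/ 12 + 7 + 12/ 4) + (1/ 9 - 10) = 4/ 9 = 0.44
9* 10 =90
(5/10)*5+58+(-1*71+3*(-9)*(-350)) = 18879/2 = 9439.50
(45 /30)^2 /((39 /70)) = 105 /26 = 4.04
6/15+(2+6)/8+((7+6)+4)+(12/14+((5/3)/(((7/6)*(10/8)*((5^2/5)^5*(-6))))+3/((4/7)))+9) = 8795609/262500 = 33.51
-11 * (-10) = 110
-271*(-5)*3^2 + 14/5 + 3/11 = 670894/55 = 12198.07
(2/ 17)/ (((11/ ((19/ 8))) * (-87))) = -19/ 65076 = -0.00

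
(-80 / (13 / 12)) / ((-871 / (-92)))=-7.80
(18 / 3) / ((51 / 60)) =120 / 17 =7.06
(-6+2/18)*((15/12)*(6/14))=-3.15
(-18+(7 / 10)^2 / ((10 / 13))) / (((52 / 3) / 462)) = -12032559 / 26000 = -462.79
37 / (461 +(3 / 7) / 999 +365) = 86247 / 1925407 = 0.04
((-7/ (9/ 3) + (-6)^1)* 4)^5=-10000000000/ 243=-41152263.37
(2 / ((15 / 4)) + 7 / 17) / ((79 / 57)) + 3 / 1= 24724 / 6715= 3.68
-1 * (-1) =1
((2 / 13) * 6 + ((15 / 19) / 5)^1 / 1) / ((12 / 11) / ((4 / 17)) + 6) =979 / 9633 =0.10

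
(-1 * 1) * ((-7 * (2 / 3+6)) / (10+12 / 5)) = 350 / 93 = 3.76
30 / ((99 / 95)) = 950 / 33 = 28.79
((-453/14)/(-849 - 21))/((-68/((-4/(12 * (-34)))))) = -151/28160160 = -0.00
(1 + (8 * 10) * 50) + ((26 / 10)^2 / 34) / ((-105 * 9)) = 4001.00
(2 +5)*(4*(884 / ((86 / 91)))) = 1126216 / 43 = 26191.07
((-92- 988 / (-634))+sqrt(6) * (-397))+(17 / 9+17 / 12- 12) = -397 * sqrt(6)- 1131341 / 11412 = -1071.58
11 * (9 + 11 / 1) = 220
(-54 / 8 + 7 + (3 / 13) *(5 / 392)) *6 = 3867 / 2548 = 1.52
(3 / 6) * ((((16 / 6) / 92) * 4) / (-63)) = -4 / 4347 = -0.00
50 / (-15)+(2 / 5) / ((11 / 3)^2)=-5996 / 1815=-3.30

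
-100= -100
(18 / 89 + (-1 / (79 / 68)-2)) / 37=-18692 / 260147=-0.07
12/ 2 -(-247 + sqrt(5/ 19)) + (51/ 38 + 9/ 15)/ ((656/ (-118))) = 384029/ 1520 -sqrt(95)/ 19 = 252.14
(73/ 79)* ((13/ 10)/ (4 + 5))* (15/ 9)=949/ 4266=0.22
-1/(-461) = 1/461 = 0.00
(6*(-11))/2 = -33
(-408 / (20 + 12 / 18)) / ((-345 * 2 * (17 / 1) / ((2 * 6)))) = 72 / 3565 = 0.02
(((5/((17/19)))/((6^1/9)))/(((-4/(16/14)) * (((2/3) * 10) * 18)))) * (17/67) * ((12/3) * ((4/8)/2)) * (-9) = 0.05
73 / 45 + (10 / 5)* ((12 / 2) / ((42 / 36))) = 3751 / 315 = 11.91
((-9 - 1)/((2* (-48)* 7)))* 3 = 5/112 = 0.04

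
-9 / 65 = -0.14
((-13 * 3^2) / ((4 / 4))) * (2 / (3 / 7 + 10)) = -1638 / 73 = -22.44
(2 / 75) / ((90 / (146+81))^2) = 51529 / 303750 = 0.17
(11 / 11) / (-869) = -0.00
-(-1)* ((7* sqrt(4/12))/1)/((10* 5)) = 7* sqrt(3)/150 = 0.08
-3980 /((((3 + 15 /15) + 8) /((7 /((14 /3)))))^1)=-995 /2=-497.50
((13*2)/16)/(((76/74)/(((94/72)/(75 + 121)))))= 22607/2145024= 0.01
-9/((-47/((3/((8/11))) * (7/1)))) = 2079/376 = 5.53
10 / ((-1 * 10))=-1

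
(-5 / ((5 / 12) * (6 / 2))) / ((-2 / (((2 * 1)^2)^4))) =512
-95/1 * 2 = -190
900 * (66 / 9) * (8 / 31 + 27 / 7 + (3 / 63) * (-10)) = 5211800 / 217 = 24017.51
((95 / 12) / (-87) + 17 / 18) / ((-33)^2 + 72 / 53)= 583 / 744836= 0.00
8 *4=32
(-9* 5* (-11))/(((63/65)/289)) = 1033175/7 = 147596.43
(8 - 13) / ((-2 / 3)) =15 / 2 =7.50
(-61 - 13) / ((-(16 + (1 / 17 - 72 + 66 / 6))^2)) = 10693 / 291848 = 0.04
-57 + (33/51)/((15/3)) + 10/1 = -3984/85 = -46.87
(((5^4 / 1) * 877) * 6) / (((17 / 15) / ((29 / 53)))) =1430606250 / 901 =1587798.28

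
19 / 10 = 1.90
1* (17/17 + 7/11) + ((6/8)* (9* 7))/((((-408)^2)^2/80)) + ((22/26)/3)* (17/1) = 78654956847/12230147072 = 6.43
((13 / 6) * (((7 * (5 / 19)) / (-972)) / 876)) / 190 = -91 / 3688576704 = -0.00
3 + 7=10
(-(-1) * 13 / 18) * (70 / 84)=65 / 108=0.60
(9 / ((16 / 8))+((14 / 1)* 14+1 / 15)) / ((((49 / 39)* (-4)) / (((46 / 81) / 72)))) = -0.31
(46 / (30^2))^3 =0.00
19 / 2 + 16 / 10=11.10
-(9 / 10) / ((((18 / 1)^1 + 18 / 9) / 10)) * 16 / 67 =-36 / 335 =-0.11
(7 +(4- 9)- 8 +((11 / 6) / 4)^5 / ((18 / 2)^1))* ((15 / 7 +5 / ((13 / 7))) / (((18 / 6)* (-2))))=23640135475 / 4891041792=4.83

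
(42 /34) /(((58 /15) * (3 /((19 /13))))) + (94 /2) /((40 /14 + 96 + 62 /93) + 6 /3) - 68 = -70822987 /1051076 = -67.38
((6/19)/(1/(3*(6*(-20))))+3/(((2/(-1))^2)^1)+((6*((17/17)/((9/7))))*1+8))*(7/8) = -160027/1824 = -87.73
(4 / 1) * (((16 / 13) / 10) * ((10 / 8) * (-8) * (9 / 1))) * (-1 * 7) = 4032 / 13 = 310.15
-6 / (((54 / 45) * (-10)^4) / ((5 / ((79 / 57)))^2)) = -3249 / 499280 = -0.01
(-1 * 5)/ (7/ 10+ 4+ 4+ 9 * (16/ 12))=-0.24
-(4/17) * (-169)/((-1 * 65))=-52/85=-0.61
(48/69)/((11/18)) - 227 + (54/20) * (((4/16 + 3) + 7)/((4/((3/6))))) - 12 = -18977209/80960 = -234.40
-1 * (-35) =35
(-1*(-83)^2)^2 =47458321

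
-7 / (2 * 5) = -7 / 10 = -0.70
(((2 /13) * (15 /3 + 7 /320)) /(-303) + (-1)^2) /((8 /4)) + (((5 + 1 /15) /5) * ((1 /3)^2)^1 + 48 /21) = 1150270019 /397051200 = 2.90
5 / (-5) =-1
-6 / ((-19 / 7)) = 42 / 19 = 2.21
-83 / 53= -1.57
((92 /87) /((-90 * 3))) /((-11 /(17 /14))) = 391 /904365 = 0.00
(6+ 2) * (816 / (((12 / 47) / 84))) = 2147712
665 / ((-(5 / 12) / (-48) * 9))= 8512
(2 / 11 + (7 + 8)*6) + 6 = 1058 / 11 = 96.18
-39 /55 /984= -13 /18040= -0.00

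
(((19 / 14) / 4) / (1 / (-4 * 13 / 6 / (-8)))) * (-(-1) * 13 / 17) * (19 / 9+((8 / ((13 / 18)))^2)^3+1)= 381163936128541 / 734131944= 519203.58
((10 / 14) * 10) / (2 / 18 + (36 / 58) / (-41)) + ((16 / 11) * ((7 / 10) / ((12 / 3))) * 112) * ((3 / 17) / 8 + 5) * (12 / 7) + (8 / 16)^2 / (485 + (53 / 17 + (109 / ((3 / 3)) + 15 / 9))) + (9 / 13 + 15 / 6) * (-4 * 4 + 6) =236423481401329 / 821070930680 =287.95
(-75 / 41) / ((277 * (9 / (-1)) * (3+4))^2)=-0.00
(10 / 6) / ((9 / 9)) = 5 / 3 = 1.67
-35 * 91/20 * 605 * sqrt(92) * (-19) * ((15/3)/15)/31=7322315 * sqrt(23)/186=188798.87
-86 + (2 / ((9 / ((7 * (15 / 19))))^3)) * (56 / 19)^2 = -5480589878 / 66854673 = -81.98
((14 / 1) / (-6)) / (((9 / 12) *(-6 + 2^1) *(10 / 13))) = 91 / 90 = 1.01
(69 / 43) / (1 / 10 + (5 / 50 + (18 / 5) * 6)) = 0.07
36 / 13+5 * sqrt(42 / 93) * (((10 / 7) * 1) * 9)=36 / 13+450 * sqrt(434) / 217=45.97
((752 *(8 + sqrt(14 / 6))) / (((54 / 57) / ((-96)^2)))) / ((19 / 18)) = 2310144 *sqrt(21) + 55443456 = 66029865.75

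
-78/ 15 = -26/ 5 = -5.20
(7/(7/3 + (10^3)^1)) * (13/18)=91/18042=0.01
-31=-31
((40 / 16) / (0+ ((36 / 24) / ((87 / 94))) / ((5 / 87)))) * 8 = 100 / 141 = 0.71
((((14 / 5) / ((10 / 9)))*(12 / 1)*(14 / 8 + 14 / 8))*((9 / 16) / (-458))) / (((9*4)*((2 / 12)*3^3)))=-147 / 183200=-0.00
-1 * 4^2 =-16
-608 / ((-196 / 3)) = 456 / 49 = 9.31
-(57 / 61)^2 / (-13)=3249 / 48373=0.07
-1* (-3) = 3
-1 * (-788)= 788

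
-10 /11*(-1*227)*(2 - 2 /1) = 0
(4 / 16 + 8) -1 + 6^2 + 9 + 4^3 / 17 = 56.01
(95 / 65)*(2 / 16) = 19 / 104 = 0.18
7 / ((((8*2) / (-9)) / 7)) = -27.56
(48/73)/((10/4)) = 96/365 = 0.26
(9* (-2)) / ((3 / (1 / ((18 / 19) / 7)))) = -133 / 3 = -44.33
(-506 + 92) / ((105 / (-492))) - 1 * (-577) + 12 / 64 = 1409561 / 560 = 2517.07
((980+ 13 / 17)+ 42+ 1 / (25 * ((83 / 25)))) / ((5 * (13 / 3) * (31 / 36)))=155858904 / 2843165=54.82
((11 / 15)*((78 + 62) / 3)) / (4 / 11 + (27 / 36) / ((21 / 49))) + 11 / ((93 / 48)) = 18304 / 837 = 21.87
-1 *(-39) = 39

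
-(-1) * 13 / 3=13 / 3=4.33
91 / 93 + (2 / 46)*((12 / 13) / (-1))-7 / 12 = 13163 / 37076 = 0.36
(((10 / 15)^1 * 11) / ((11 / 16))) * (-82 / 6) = -1312 / 9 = -145.78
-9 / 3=-3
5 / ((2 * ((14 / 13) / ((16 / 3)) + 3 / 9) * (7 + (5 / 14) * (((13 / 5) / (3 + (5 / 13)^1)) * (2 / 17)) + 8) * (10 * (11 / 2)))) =74256 / 13144403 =0.01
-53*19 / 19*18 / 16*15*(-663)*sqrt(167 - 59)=14231295*sqrt(3) / 4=6162331.50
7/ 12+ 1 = 19/ 12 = 1.58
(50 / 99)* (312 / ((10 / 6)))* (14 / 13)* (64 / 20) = 3584 / 11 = 325.82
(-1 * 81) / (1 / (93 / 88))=-85.60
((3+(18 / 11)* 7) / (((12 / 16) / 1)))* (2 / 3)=424 / 33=12.85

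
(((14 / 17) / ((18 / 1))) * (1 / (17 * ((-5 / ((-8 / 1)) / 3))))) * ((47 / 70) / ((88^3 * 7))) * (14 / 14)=47 / 25849084800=0.00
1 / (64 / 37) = 37 / 64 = 0.58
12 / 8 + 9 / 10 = 12 / 5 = 2.40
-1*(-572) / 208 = 11 / 4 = 2.75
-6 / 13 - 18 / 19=-348 / 247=-1.41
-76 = -76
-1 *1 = -1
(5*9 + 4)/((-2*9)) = -49/18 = -2.72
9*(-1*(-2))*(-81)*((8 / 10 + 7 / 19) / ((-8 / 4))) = 80919 / 95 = 851.78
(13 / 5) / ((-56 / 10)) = -13 / 28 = -0.46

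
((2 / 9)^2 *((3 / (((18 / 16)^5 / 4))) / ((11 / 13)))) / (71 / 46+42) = 313524224 / 35127718659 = 0.01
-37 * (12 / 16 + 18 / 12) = -333 / 4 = -83.25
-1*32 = -32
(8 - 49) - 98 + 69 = -70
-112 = -112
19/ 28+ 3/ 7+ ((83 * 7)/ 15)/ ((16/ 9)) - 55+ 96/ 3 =-59/ 560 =-0.11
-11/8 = -1.38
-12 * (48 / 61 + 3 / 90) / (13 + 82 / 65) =-0.69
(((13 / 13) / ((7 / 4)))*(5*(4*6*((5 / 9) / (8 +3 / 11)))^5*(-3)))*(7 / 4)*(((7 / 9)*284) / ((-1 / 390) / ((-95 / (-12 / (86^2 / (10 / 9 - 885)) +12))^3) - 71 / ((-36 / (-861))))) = 31926984769835893760000000000 / 1504532680787385202612334949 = 21.22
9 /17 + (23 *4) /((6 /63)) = 16431 /17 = 966.53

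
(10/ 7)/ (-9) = -10/ 63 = -0.16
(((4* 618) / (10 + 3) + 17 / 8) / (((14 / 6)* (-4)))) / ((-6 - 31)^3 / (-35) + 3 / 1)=-299955 / 21115328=-0.01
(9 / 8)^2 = 81 / 64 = 1.27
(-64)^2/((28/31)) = 31744/7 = 4534.86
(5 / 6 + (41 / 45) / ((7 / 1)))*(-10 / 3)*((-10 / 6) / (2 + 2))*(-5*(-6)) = 15175 / 378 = 40.15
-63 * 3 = -189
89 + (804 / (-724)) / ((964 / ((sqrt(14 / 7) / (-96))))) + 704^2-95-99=67*sqrt(2) / 5583488 + 495511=495511.00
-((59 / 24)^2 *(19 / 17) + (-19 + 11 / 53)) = 12.04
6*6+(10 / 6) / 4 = 437 / 12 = 36.42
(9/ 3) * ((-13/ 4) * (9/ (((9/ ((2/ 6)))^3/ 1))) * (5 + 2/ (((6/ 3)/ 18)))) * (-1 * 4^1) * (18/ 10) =299/ 405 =0.74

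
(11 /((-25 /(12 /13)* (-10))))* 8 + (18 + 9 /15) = 30753 /1625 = 18.92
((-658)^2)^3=81162489871457344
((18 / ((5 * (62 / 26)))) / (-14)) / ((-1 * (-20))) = -117 / 21700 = -0.01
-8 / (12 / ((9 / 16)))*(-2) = 3 / 4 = 0.75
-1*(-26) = 26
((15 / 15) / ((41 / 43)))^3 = 79507 / 68921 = 1.15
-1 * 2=-2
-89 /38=-2.34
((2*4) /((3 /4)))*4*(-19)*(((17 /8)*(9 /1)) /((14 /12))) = -93024 /7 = -13289.14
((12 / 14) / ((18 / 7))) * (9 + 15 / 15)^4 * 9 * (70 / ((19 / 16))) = 33600000 / 19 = 1768421.05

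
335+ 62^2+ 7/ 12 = 50155/ 12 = 4179.58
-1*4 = -4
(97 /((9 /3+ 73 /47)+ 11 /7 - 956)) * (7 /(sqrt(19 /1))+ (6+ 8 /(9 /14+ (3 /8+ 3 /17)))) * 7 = -3225319258 /355322733 - 1563737 * sqrt(19) /5937671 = -10.23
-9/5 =-1.80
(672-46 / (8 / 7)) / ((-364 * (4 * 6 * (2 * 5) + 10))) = -361 / 52000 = -0.01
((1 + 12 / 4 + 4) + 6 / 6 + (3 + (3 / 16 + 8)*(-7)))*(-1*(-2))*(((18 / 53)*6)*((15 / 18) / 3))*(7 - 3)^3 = -174000 / 53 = -3283.02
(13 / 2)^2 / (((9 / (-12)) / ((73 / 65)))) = -949 / 15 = -63.27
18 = 18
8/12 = 2/3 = 0.67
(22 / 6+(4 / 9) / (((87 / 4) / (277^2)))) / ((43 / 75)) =30763375 / 11223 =2741.10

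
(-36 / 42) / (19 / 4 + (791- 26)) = -0.00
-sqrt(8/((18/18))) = -2* sqrt(2) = -2.83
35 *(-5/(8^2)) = -175/64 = -2.73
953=953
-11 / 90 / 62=-11 / 5580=-0.00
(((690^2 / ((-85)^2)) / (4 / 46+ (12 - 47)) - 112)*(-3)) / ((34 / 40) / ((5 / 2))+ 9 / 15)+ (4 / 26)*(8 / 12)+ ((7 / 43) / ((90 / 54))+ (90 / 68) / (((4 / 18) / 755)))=1778045693038559 / 365825777460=4860.36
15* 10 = 150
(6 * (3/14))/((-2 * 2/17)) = -153/28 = -5.46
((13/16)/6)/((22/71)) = 923/2112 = 0.44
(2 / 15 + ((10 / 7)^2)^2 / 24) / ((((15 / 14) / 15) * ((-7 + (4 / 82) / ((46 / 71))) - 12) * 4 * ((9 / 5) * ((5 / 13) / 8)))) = -30108104 / 45908835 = -0.66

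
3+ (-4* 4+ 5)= -8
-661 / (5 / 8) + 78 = -4898 / 5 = -979.60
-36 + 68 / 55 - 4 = -2132 / 55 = -38.76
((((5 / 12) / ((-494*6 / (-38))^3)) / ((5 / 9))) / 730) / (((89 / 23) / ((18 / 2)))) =23 / 4567650880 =0.00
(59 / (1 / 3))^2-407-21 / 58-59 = 1790033 / 58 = 30862.64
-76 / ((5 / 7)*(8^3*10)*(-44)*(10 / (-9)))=-1197 / 2816000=-0.00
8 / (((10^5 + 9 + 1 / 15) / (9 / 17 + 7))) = 0.00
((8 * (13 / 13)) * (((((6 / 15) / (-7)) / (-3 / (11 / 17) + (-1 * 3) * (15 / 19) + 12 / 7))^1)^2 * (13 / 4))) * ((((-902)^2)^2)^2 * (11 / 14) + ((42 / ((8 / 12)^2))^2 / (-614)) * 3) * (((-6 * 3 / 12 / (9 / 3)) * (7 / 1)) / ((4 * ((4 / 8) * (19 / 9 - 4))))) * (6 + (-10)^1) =-78164728052977968067213905325397 / 20197530000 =-3870014207330201666600.52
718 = 718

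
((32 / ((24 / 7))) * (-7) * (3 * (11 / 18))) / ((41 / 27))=-78.88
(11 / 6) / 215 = 11 / 1290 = 0.01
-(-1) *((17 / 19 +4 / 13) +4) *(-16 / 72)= -2570 / 2223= -1.16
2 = 2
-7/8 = -0.88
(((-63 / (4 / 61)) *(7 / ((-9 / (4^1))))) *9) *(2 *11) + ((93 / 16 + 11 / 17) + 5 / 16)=80488713 / 136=591828.77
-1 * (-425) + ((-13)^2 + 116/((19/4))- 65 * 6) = 4340/19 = 228.42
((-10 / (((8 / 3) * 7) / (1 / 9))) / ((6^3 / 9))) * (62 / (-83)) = 155 / 83664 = 0.00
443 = 443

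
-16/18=-8/9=-0.89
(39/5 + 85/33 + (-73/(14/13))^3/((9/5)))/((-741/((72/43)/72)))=12369486989/2277835560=5.43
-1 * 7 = -7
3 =3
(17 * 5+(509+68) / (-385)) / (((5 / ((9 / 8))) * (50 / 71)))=5135643 / 192500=26.68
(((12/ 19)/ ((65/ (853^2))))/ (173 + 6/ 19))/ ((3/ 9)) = 26193924/ 214045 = 122.38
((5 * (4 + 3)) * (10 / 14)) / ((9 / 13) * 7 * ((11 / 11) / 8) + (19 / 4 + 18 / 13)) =2600 / 701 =3.71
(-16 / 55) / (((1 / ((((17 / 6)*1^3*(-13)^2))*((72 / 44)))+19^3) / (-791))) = 27270516 / 812868815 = 0.03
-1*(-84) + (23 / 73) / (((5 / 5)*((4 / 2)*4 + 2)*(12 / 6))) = 122663 / 1460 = 84.02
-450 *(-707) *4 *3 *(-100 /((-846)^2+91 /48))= -18325440000 /34354459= -533.42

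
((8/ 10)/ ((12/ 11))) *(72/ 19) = 264/ 95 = 2.78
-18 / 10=-9 / 5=-1.80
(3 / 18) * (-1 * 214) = -35.67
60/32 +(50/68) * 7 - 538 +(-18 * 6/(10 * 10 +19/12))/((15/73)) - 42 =-479241771/828920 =-578.15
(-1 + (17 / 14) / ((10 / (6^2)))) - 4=-22 / 35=-0.63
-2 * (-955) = 1910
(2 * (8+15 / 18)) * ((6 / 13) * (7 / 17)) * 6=4452 / 221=20.14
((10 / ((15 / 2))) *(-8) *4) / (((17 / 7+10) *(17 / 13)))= -11648 / 4437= -2.63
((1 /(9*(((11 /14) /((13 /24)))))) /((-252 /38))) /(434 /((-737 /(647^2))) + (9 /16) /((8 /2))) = 132392 /2825428299093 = 0.00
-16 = -16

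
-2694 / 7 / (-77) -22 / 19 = 39328 / 10241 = 3.84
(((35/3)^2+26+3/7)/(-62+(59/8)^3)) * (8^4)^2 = 17592186044416/2187801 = 8041035.75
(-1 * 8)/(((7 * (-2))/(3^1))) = 12/7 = 1.71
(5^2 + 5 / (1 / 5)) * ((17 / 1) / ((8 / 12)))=1275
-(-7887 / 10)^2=-62204769 / 100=-622047.69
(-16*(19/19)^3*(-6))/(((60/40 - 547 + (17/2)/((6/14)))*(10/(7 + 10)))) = -2448/7885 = -0.31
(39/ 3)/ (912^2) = 13/ 831744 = 0.00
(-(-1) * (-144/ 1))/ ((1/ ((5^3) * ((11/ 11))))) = -18000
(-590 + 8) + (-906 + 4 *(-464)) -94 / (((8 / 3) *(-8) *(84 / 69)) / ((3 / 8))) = -3342.64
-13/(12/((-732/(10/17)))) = 13481/10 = 1348.10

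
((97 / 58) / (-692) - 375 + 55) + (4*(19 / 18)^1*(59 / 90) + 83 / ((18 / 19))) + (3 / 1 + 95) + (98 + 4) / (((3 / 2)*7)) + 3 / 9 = -13833568823 / 113785560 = -121.58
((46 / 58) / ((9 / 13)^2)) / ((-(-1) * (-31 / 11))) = -42757 / 72819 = -0.59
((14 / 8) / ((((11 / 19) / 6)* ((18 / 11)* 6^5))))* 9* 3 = 133 / 3456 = 0.04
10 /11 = 0.91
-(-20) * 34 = 680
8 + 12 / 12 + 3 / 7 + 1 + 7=122 / 7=17.43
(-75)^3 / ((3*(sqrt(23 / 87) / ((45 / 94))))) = -6328125*sqrt(2001) / 2162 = -130931.13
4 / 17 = 0.24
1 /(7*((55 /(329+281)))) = 122 /77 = 1.58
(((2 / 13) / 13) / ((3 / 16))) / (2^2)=8 / 507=0.02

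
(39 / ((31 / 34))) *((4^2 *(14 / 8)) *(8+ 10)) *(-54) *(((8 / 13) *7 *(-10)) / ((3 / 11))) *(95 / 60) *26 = 234654900480 / 31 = 7569512918.71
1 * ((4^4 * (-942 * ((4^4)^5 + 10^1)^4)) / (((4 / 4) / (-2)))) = 704888085716887480232821774020098245589303930455179264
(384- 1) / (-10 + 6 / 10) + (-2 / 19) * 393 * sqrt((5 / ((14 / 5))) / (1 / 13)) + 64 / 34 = -1965 * sqrt(182) / 133- 31051 / 799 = -238.18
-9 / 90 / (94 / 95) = -19 / 188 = -0.10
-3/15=-1/5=-0.20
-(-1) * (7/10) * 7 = 4.90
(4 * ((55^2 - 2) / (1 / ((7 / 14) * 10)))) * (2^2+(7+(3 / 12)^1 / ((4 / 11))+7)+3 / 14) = 31998455 / 28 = 1142801.96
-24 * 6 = -144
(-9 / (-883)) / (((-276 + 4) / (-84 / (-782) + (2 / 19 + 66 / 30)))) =-806571 / 8921337520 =-0.00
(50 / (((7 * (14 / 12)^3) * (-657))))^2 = 1440000 / 30720624529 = 0.00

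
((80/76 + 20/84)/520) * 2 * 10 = 515/10374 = 0.05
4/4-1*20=-19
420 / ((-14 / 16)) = -480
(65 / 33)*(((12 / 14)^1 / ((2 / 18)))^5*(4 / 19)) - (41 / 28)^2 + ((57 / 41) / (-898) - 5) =11713779748886409 / 1034633810672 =11321.67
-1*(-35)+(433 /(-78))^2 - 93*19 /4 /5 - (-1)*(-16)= -586091 /15210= -38.53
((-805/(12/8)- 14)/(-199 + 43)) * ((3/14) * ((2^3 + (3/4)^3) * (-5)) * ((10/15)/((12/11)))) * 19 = -33232045/89856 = -369.84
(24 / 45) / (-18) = -4 / 135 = -0.03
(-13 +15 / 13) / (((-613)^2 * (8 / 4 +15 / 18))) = -924 / 83044949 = -0.00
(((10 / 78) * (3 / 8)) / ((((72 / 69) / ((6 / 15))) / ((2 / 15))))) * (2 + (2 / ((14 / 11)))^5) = 895459 / 31462704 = 0.03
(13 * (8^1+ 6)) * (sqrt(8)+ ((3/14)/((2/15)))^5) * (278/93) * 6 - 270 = 202384 * sqrt(2)/31+ 330869986515/9527168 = 43961.82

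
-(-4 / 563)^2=-16 / 316969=-0.00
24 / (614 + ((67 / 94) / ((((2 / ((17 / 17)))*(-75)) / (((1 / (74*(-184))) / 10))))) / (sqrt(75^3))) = 22913989714830528000000000000 / 586216236871081007999999995511 - 1157673168000000*sqrt(3) / 586216236871081007999999995511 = 0.04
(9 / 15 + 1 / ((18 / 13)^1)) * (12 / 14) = 17 / 15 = 1.13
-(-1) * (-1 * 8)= -8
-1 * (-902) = 902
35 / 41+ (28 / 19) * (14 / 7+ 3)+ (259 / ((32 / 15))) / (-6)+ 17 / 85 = -2944569 / 249280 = -11.81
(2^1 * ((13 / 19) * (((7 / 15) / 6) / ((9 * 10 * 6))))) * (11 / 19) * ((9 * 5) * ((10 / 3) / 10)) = 1001 / 584820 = 0.00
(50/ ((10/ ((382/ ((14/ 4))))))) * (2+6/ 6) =11460/ 7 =1637.14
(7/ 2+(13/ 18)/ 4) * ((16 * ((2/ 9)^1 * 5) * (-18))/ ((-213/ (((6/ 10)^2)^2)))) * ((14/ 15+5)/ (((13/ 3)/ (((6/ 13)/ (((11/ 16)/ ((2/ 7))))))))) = 21735936/ 115490375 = 0.19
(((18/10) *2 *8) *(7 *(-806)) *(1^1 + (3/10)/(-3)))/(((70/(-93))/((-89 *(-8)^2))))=-138335288832/125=-1106682310.66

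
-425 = -425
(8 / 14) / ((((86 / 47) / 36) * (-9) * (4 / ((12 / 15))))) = -376 / 1505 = -0.25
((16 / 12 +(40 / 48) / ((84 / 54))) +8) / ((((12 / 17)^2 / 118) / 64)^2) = 3856330275664 / 1701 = 2267095988.04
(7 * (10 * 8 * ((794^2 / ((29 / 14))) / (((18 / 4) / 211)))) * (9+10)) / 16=2476869565520 / 261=9489921706.97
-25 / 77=-0.32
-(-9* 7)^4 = -15752961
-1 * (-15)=15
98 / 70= 7 / 5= 1.40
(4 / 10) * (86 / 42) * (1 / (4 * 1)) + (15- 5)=2143 / 210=10.20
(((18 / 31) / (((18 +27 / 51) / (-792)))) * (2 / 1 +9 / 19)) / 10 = -632808 / 103075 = -6.14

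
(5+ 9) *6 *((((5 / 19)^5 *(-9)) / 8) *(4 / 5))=-236250 / 2476099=-0.10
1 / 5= 0.20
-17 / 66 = -0.26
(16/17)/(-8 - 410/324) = -2592/25517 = -0.10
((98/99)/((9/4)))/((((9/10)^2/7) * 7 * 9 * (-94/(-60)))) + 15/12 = 52448555/40704444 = 1.29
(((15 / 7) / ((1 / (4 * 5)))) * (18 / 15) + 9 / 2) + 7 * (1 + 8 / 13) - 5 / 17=207119 / 3094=66.94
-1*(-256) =256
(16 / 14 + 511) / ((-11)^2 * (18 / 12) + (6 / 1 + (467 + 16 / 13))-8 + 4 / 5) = 155350 / 196721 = 0.79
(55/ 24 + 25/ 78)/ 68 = 815/ 21216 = 0.04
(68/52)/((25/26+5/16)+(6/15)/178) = 7120/6949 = 1.02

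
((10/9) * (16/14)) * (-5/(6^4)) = -25/5103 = -0.00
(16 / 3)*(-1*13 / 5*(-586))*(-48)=-1950208 / 5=-390041.60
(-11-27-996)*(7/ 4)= -3619/ 2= -1809.50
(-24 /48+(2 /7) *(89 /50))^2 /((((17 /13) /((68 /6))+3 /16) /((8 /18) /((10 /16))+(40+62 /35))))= 695864 /67528125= 0.01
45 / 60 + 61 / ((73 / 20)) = 5099 / 292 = 17.46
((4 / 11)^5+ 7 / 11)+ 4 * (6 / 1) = 3968735 / 161051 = 24.64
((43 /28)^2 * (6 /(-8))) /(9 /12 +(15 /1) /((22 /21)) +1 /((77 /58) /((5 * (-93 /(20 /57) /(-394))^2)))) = -358789205 /3402178262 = -0.11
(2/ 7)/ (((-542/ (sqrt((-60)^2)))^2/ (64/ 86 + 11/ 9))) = 152200/ 22105741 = 0.01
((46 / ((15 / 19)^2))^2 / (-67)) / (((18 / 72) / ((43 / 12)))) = -11857647148 / 10175625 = -1165.30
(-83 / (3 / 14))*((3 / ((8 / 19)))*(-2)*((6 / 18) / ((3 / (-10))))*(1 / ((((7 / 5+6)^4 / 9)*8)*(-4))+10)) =-33101870774525 / 539758368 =-61327.20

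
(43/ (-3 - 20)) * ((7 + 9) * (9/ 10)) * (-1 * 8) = 24768/ 115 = 215.37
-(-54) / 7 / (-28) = -27 / 98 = -0.28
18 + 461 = 479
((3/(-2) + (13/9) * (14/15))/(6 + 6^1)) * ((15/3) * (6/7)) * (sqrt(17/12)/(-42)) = 0.00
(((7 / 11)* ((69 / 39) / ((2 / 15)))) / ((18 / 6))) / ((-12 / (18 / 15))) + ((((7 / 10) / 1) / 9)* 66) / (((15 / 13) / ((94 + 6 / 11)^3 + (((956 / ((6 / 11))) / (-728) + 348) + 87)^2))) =1638376709388911 / 356756400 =4592424.16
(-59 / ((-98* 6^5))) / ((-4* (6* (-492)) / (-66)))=-649 / 1499710464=-0.00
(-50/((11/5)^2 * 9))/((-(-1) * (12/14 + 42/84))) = -17500/20691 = -0.85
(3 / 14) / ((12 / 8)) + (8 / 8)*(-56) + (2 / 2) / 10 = -3903 / 70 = -55.76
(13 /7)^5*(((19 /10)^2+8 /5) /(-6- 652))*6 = -580330959 /552950300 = -1.05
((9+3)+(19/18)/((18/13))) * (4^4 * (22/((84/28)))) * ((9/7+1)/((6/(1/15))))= 9315328/15309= 608.49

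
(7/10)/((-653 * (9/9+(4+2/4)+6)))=-7/75095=-0.00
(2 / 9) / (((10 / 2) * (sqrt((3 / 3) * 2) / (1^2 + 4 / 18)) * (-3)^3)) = -11 * sqrt(2) / 10935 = -0.00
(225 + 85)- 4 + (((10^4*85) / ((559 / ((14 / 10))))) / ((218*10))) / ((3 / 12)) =18882886 / 60931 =309.91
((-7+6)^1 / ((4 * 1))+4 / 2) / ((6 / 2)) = 7 / 12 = 0.58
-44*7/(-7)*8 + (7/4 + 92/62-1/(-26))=572699/1612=355.27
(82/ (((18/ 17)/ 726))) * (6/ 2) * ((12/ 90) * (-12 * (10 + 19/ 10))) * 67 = -5379351208/ 25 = -215174048.32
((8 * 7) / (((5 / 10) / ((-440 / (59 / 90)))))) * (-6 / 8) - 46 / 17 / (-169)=9556749914 / 169507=56379.68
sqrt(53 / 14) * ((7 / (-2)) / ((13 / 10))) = -5 * sqrt(742) / 26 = -5.24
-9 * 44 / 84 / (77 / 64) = -3.92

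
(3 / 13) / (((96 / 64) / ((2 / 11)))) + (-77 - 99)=-25164 / 143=-175.97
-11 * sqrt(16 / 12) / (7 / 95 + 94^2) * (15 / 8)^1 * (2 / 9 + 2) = -26125 * sqrt(3) / 7554843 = -0.01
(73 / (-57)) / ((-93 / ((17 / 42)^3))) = 0.00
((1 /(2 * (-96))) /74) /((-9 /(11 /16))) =11 /2045952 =0.00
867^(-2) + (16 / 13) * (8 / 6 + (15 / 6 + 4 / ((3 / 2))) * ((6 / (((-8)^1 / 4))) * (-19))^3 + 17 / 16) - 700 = 11501011832290 / 9771957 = 1176940.49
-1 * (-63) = 63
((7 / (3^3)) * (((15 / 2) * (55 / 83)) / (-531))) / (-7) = 275 / 793314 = 0.00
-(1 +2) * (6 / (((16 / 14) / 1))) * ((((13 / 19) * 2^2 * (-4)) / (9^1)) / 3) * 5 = 1820 / 57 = 31.93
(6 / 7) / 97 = 6 / 679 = 0.01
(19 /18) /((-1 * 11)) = -19 /198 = -0.10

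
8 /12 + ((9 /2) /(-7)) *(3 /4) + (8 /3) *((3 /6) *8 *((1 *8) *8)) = 114719 /168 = 682.85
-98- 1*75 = -173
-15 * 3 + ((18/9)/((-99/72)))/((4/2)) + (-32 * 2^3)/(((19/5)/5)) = -79957/209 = -382.57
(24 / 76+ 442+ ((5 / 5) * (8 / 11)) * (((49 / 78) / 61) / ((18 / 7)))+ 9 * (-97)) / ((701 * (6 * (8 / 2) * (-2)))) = 1927255309 / 150571401552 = 0.01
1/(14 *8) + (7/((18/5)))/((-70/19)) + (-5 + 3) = -2539/1008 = -2.52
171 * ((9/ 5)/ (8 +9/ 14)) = 21546/ 605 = 35.61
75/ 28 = 2.68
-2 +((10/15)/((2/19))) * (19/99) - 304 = -90521/297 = -304.78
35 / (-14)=-5 / 2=-2.50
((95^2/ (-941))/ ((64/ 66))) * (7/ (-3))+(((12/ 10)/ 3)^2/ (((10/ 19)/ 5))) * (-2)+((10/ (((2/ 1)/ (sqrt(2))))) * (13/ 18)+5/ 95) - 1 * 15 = 72812447/ 14303200+65 * sqrt(2)/ 18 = 10.20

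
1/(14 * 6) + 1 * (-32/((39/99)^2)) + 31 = -2486987/14196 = -175.19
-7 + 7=0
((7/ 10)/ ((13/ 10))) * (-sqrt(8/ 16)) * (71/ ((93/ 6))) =-497 * sqrt(2)/ 403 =-1.74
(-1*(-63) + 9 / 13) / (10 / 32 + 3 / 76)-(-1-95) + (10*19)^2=50600348 / 1391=36376.96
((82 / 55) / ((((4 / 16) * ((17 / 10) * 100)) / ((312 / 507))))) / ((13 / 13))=1312 / 60775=0.02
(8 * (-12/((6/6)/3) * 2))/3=-192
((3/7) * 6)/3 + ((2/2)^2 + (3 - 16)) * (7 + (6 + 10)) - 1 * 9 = -1989/7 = -284.14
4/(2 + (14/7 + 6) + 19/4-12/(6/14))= -16/53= -0.30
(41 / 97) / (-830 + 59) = -41 / 74787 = -0.00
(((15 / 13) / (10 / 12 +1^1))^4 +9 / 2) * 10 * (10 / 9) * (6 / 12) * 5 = 54092700125 / 418161601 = 129.36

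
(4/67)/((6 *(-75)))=-2/15075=-0.00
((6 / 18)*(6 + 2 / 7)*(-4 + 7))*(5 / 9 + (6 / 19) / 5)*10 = 46552 / 1197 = 38.89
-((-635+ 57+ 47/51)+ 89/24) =233935/408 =573.37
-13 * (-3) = 39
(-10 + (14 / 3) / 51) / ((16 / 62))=-11749 / 306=-38.40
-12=-12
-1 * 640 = -640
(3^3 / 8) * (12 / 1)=40.50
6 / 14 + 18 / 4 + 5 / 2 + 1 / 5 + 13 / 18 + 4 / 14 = 5441 / 630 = 8.64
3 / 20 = 0.15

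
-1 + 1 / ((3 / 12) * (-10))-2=-17 / 5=-3.40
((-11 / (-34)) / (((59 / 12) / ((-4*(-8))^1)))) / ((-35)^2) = 2112 / 1228675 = 0.00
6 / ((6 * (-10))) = -1 / 10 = -0.10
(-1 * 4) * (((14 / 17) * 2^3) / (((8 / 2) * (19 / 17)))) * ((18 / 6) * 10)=-3360 / 19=-176.84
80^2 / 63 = 6400 / 63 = 101.59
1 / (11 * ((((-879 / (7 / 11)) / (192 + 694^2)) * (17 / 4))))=-13491184 / 1808103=-7.46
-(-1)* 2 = 2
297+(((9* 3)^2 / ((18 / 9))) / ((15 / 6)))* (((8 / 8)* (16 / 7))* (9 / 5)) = 156951 / 175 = 896.86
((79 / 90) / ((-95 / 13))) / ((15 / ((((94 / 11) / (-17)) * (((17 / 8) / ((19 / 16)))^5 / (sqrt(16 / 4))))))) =64503602384 / 1746578332125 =0.04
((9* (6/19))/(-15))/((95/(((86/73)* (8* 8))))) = -99072/658825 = -0.15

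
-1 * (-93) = 93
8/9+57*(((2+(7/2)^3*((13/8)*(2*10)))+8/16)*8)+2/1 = 11457907/18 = 636550.39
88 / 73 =1.21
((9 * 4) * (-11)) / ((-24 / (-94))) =-1551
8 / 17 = 0.47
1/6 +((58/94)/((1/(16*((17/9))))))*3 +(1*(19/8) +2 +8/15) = 344143/5640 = 61.02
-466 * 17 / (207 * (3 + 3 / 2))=-15844 / 1863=-8.50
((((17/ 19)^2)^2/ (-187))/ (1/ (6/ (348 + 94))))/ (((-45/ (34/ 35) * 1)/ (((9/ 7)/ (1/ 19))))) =29478/ 1201525325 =0.00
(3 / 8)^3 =27 / 512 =0.05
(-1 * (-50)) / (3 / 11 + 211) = 0.24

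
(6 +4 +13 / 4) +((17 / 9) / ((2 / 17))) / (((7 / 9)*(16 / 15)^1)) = 7303 / 224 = 32.60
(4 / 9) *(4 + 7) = 44 / 9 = 4.89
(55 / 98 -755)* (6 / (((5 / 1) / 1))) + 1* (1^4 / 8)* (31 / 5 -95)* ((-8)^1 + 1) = -405537 / 490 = -827.63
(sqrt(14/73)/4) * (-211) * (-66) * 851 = 5925513 * sqrt(1022)/146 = 1297473.65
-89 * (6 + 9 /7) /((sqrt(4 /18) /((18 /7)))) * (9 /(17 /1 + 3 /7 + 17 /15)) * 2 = -33089310 * sqrt(2) /13643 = -3429.99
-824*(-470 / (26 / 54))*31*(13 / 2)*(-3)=-486230040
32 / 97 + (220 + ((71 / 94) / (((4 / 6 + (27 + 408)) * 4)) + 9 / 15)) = 52657533537 / 238344520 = 220.93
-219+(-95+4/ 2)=-312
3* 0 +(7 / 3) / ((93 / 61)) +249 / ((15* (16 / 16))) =25292 / 1395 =18.13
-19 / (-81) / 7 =19 / 567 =0.03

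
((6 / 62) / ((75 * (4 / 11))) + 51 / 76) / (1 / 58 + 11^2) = 576143 / 103354775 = 0.01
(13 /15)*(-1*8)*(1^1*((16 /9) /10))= -1.23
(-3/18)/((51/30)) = -5/51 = -0.10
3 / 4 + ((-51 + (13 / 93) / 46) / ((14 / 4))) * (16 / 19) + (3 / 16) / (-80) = -4195765141 / 364143360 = -11.52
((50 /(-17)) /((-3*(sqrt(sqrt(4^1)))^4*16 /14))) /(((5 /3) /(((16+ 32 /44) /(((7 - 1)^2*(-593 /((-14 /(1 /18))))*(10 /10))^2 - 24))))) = 39445 /131076902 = 0.00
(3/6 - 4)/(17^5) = -7/2839714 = -0.00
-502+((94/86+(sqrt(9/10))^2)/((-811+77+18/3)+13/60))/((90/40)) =-2827794442/5633043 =-502.00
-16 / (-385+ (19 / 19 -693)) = 16 / 1077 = 0.01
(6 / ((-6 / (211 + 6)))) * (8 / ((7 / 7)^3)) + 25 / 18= -31223 / 18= -1734.61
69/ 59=1.17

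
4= 4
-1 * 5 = -5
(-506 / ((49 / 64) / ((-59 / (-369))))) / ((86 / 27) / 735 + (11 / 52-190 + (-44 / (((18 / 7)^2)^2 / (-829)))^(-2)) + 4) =43740226879103829634560 / 76900573743235718916017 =0.57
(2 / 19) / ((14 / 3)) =3 / 133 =0.02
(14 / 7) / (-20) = -1 / 10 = -0.10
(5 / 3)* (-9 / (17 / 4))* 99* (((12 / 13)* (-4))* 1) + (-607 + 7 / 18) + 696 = 5487749 / 3978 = 1379.52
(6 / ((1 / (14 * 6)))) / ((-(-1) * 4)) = 126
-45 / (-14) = 45 / 14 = 3.21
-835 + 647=-188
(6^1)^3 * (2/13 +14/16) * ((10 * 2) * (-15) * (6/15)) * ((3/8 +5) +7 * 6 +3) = -1343385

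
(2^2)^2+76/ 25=476/ 25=19.04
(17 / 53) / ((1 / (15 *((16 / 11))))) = 4080 / 583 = 7.00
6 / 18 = 1 / 3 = 0.33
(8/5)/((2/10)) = 8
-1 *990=-990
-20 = -20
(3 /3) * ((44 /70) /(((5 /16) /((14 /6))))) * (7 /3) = 2464 /225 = 10.95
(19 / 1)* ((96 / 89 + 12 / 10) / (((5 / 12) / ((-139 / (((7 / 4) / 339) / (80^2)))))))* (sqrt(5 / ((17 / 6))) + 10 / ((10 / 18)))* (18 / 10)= -1807183578710016 / 3115-100399087706112* sqrt(510) / 52955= -622971418478.58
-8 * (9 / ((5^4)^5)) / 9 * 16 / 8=-16 / 95367431640625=-0.00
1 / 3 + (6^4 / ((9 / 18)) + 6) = 2598.33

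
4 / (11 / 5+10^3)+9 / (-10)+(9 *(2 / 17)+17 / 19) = 1.06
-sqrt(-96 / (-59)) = -4 * sqrt(354) / 59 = -1.28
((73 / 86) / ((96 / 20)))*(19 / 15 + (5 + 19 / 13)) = 1.37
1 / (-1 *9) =-1 / 9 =-0.11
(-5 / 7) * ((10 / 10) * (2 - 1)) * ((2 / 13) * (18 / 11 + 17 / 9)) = -3490 / 9009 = -0.39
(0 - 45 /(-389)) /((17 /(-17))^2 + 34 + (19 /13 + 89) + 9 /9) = 195 /213172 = 0.00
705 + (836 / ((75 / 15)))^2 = 716521 / 25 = 28660.84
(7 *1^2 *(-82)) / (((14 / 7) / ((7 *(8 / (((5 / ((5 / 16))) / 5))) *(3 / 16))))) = -941.72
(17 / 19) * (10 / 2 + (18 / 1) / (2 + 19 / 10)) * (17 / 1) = 36125 / 247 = 146.26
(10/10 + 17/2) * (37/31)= 703/62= 11.34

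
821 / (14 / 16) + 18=6694 / 7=956.29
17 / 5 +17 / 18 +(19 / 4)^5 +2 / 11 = 2422.59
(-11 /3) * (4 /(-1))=44 /3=14.67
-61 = -61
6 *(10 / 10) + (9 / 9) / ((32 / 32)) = 7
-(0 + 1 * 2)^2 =-4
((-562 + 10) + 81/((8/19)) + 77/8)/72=-175/36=-4.86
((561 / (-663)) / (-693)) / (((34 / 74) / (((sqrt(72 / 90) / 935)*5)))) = 74*sqrt(5) / 13018005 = 0.00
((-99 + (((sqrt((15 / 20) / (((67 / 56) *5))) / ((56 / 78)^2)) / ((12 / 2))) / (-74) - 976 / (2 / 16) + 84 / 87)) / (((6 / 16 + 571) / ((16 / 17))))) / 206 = -14673600 / 232110809 - 507 *sqrt(14070) / 4861160703455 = -0.06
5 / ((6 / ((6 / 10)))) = 1 / 2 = 0.50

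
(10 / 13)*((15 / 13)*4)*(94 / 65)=11280 / 2197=5.13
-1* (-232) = 232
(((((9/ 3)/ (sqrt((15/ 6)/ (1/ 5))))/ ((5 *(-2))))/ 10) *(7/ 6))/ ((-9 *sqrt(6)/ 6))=7 *sqrt(3)/ 4500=0.00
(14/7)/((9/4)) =8/9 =0.89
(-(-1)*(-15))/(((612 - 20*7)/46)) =-1.46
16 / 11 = 1.45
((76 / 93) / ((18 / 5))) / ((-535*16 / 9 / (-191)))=3629 / 79608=0.05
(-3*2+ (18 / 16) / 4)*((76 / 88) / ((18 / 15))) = -5795 / 1408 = -4.12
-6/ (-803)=6/ 803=0.01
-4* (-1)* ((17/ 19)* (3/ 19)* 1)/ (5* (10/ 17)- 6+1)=-3468/ 12635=-0.27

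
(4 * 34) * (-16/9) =-2176/9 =-241.78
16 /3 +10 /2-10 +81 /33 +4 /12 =103 /33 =3.12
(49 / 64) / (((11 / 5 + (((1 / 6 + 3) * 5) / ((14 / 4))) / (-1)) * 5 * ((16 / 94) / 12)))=-145089 / 31232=-4.65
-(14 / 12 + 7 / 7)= -13 / 6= -2.17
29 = 29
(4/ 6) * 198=132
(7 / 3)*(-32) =-224 / 3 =-74.67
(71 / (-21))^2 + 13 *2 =16507 / 441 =37.43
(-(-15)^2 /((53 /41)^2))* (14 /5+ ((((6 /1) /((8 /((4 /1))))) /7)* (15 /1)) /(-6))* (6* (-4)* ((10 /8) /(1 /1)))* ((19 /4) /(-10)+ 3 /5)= 137295675 /157304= 872.80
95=95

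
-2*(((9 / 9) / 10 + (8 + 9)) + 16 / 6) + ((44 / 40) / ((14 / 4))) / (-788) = -3271021 / 82740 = -39.53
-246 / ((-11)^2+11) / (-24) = 41 / 528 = 0.08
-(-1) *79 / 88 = 79 / 88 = 0.90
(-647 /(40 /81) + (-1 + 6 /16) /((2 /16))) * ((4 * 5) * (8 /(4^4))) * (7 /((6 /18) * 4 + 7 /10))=-5523735 /1952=-2829.78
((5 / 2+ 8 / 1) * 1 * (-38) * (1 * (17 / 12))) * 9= -20349 / 4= -5087.25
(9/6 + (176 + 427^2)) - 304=364405/2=182202.50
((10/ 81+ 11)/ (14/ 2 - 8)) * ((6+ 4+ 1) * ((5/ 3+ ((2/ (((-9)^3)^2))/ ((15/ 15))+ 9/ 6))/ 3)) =-33358414067/ 258280326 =-129.16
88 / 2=44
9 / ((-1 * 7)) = -1.29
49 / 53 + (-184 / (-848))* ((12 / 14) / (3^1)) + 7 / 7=737 / 371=1.99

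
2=2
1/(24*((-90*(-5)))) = 1/10800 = 0.00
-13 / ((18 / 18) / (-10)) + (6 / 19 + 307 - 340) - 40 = 1089 / 19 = 57.32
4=4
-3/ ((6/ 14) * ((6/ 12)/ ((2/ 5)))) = -28/ 5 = -5.60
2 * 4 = 8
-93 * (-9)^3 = 67797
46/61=0.75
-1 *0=0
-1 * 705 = -705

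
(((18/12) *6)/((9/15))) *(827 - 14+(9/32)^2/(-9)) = 12487545/1024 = 12194.87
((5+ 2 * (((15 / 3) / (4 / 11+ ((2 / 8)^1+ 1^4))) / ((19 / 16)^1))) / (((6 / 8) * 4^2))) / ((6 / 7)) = 32165 / 32376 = 0.99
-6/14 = -3/7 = -0.43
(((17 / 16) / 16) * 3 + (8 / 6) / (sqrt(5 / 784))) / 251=51 / 64256 + 112 * sqrt(5) / 3765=0.07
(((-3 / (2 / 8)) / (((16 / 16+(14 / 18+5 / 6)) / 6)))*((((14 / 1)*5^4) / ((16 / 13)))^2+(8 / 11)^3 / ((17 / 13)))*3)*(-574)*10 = 25522779788322047595 / 1063469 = 23999552209158.94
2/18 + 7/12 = 25/36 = 0.69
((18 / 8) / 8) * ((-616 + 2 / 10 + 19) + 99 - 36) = -24021 / 160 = -150.13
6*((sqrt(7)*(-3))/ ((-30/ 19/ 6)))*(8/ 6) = 456*sqrt(7)/ 5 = 241.29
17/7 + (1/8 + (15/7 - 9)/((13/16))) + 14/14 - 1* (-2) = -2101/728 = -2.89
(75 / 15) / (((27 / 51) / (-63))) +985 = 390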